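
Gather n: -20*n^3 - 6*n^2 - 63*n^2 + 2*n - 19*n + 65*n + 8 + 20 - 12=-20*n^3 - 69*n^2 + 48*n + 16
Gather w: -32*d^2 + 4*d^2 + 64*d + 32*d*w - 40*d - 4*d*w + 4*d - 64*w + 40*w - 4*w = -28*d^2 + 28*d + w*(28*d - 28)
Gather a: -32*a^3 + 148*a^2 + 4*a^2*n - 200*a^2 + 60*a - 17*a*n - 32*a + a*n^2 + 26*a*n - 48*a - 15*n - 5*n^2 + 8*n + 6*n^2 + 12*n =-32*a^3 + a^2*(4*n - 52) + a*(n^2 + 9*n - 20) + n^2 + 5*n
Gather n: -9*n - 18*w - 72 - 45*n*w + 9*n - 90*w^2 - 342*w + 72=-45*n*w - 90*w^2 - 360*w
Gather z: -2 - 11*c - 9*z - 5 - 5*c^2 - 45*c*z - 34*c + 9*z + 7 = -5*c^2 - 45*c*z - 45*c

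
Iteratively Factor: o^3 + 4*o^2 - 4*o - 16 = (o + 2)*(o^2 + 2*o - 8) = (o + 2)*(o + 4)*(o - 2)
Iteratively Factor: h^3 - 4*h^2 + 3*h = (h - 3)*(h^2 - h) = (h - 3)*(h - 1)*(h)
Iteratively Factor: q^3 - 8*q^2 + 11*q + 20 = (q + 1)*(q^2 - 9*q + 20) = (q - 5)*(q + 1)*(q - 4)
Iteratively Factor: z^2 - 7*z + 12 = (z - 4)*(z - 3)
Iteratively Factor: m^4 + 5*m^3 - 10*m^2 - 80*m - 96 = (m + 4)*(m^3 + m^2 - 14*m - 24) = (m + 3)*(m + 4)*(m^2 - 2*m - 8) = (m + 2)*(m + 3)*(m + 4)*(m - 4)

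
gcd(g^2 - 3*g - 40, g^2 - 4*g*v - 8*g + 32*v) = g - 8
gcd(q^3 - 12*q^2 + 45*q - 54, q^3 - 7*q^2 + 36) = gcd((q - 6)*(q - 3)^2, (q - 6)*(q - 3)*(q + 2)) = q^2 - 9*q + 18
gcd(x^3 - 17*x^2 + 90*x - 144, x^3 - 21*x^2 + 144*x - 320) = x - 8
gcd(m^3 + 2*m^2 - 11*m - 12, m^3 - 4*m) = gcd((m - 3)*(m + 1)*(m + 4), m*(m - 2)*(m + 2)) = 1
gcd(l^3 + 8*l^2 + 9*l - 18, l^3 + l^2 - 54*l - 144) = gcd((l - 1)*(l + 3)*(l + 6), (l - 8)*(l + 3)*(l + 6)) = l^2 + 9*l + 18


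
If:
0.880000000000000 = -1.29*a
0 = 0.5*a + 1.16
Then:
No Solution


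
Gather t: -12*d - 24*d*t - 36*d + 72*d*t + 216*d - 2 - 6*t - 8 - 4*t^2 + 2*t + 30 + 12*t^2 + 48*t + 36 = 168*d + 8*t^2 + t*(48*d + 44) + 56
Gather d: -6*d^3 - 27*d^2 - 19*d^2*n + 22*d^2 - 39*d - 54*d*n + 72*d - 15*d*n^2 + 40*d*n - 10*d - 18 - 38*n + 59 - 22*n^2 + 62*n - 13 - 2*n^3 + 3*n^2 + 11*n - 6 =-6*d^3 + d^2*(-19*n - 5) + d*(-15*n^2 - 14*n + 23) - 2*n^3 - 19*n^2 + 35*n + 22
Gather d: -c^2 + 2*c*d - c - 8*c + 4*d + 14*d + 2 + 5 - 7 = -c^2 - 9*c + d*(2*c + 18)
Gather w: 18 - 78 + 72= 12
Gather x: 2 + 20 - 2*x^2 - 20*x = -2*x^2 - 20*x + 22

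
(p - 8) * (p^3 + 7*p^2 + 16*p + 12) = p^4 - p^3 - 40*p^2 - 116*p - 96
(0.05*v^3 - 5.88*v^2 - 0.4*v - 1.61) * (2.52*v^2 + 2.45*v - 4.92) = 0.126*v^5 - 14.6951*v^4 - 15.66*v^3 + 23.8924*v^2 - 1.9765*v + 7.9212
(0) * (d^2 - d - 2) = 0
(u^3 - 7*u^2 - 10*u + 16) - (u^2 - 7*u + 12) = u^3 - 8*u^2 - 3*u + 4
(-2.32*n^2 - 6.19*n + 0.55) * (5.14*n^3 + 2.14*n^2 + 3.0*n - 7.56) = -11.9248*n^5 - 36.7814*n^4 - 17.3796*n^3 + 0.146199999999997*n^2 + 48.4464*n - 4.158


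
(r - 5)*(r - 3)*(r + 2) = r^3 - 6*r^2 - r + 30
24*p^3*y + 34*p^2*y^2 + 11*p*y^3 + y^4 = y*(p + y)*(4*p + y)*(6*p + y)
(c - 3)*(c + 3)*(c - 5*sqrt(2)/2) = c^3 - 5*sqrt(2)*c^2/2 - 9*c + 45*sqrt(2)/2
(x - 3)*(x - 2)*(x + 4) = x^3 - x^2 - 14*x + 24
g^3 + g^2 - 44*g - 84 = (g - 7)*(g + 2)*(g + 6)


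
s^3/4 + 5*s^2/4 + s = s*(s/4 + 1)*(s + 1)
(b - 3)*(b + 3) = b^2 - 9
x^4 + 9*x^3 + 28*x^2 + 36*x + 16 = (x + 1)*(x + 2)^2*(x + 4)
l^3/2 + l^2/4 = l^2*(l/2 + 1/4)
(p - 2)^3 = p^3 - 6*p^2 + 12*p - 8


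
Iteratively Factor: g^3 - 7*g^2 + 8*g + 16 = (g + 1)*(g^2 - 8*g + 16) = (g - 4)*(g + 1)*(g - 4)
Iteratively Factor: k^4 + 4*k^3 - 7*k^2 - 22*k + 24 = (k + 3)*(k^3 + k^2 - 10*k + 8) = (k - 1)*(k + 3)*(k^2 + 2*k - 8) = (k - 2)*(k - 1)*(k + 3)*(k + 4)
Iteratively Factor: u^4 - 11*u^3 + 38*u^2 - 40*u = (u)*(u^3 - 11*u^2 + 38*u - 40) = u*(u - 4)*(u^2 - 7*u + 10) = u*(u - 5)*(u - 4)*(u - 2)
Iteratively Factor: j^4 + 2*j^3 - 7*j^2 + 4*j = (j + 4)*(j^3 - 2*j^2 + j) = j*(j + 4)*(j^2 - 2*j + 1) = j*(j - 1)*(j + 4)*(j - 1)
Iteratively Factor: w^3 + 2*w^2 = (w)*(w^2 + 2*w) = w^2*(w + 2)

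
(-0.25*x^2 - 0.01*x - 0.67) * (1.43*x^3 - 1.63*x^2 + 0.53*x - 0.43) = -0.3575*x^5 + 0.3932*x^4 - 1.0743*x^3 + 1.1943*x^2 - 0.3508*x + 0.2881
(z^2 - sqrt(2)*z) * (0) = 0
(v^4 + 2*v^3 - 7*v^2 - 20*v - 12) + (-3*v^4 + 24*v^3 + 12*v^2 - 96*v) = -2*v^4 + 26*v^3 + 5*v^2 - 116*v - 12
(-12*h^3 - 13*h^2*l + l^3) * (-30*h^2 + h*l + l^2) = 360*h^5 + 378*h^4*l - 25*h^3*l^2 - 43*h^2*l^3 + h*l^4 + l^5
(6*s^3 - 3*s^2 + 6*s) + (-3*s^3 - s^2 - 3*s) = 3*s^3 - 4*s^2 + 3*s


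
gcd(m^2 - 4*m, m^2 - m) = m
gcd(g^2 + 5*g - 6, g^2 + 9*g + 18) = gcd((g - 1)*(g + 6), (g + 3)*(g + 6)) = g + 6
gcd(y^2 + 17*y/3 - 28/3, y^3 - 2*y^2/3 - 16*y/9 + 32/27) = y - 4/3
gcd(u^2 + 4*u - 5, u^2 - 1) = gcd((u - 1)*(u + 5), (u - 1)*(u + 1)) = u - 1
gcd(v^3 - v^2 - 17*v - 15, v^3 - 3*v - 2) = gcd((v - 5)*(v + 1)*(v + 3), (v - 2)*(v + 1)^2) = v + 1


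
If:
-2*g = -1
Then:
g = 1/2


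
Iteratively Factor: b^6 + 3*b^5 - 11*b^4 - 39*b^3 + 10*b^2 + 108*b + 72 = (b + 1)*(b^5 + 2*b^4 - 13*b^3 - 26*b^2 + 36*b + 72) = (b - 2)*(b + 1)*(b^4 + 4*b^3 - 5*b^2 - 36*b - 36) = (b - 2)*(b + 1)*(b + 2)*(b^3 + 2*b^2 - 9*b - 18) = (b - 3)*(b - 2)*(b + 1)*(b + 2)*(b^2 + 5*b + 6) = (b - 3)*(b - 2)*(b + 1)*(b + 2)*(b + 3)*(b + 2)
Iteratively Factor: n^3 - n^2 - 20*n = (n + 4)*(n^2 - 5*n) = (n - 5)*(n + 4)*(n)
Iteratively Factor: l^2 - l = (l)*(l - 1)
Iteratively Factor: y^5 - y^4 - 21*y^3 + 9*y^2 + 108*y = (y + 3)*(y^4 - 4*y^3 - 9*y^2 + 36*y) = (y + 3)^2*(y^3 - 7*y^2 + 12*y) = (y - 4)*(y + 3)^2*(y^2 - 3*y) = y*(y - 4)*(y + 3)^2*(y - 3)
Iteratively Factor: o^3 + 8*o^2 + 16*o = (o)*(o^2 + 8*o + 16) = o*(o + 4)*(o + 4)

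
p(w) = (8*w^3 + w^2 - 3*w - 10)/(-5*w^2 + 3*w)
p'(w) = (10*w - 3)*(8*w^3 + w^2 - 3*w - 10)/(-5*w^2 + 3*w)^2 + (24*w^2 + 2*w - 3)/(-5*w^2 + 3*w) = 2*(-20*w^4 + 24*w^3 - 6*w^2 - 50*w + 15)/(w^2*(25*w^2 - 30*w + 9))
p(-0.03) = 104.86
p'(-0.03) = 3693.95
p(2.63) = -5.04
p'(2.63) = -1.90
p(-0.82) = 1.94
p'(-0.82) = 1.75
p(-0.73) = 2.14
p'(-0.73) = 2.82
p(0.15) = -30.82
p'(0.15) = 130.56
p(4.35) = -8.02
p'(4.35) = -1.65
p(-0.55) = 2.97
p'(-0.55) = 6.97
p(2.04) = -3.81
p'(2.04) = -2.36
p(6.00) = -10.72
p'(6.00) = -1.62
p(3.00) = -5.72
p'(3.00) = -1.79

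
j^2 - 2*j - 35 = (j - 7)*(j + 5)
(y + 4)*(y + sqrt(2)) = y^2 + sqrt(2)*y + 4*y + 4*sqrt(2)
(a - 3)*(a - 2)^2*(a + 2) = a^4 - 5*a^3 + 2*a^2 + 20*a - 24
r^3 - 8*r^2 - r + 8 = (r - 8)*(r - 1)*(r + 1)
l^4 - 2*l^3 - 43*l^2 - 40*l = l*(l - 8)*(l + 1)*(l + 5)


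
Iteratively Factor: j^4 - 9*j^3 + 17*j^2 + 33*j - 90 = (j - 3)*(j^3 - 6*j^2 - j + 30) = (j - 3)*(j + 2)*(j^2 - 8*j + 15) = (j - 5)*(j - 3)*(j + 2)*(j - 3)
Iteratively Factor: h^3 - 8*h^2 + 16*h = (h - 4)*(h^2 - 4*h) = h*(h - 4)*(h - 4)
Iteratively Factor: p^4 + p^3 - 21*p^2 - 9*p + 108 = (p + 4)*(p^3 - 3*p^2 - 9*p + 27) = (p - 3)*(p + 4)*(p^2 - 9) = (p - 3)*(p + 3)*(p + 4)*(p - 3)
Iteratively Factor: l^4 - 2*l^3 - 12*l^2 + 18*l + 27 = (l + 3)*(l^3 - 5*l^2 + 3*l + 9) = (l - 3)*(l + 3)*(l^2 - 2*l - 3) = (l - 3)*(l + 1)*(l + 3)*(l - 3)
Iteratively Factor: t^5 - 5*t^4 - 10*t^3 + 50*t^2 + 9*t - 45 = (t - 1)*(t^4 - 4*t^3 - 14*t^2 + 36*t + 45) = (t - 1)*(t + 3)*(t^3 - 7*t^2 + 7*t + 15) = (t - 3)*(t - 1)*(t + 3)*(t^2 - 4*t - 5) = (t - 3)*(t - 1)*(t + 1)*(t + 3)*(t - 5)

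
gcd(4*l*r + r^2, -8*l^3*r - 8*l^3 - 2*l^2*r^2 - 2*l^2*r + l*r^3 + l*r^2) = 1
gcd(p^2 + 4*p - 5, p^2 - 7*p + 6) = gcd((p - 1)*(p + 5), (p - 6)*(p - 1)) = p - 1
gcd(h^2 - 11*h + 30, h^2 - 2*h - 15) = h - 5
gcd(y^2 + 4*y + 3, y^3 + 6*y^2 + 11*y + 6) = y^2 + 4*y + 3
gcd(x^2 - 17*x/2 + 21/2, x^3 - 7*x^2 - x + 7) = x - 7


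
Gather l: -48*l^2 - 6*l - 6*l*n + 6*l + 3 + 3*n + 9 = -48*l^2 - 6*l*n + 3*n + 12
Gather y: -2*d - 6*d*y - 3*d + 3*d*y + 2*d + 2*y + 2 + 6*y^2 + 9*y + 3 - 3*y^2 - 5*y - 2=-3*d + 3*y^2 + y*(6 - 3*d) + 3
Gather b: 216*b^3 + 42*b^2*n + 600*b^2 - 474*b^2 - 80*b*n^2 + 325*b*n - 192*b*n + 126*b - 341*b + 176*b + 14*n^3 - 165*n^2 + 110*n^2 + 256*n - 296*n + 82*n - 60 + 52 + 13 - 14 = 216*b^3 + b^2*(42*n + 126) + b*(-80*n^2 + 133*n - 39) + 14*n^3 - 55*n^2 + 42*n - 9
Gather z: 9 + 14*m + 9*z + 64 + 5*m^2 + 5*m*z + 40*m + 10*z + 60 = 5*m^2 + 54*m + z*(5*m + 19) + 133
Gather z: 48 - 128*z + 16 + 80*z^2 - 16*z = 80*z^2 - 144*z + 64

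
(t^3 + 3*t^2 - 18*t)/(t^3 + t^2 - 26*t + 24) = t*(t - 3)/(t^2 - 5*t + 4)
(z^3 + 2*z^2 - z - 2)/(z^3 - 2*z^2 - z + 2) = (z + 2)/(z - 2)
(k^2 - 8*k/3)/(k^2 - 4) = k*(3*k - 8)/(3*(k^2 - 4))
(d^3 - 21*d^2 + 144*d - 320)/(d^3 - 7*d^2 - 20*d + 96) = (d^2 - 13*d + 40)/(d^2 + d - 12)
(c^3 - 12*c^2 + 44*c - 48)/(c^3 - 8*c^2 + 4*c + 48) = (c - 2)/(c + 2)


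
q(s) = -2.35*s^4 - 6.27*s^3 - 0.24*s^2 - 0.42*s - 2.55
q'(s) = -9.4*s^3 - 18.81*s^2 - 0.48*s - 0.42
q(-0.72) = -0.66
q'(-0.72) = -6.32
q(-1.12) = 2.73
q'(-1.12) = -10.27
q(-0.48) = -1.84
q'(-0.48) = -3.48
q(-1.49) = 6.70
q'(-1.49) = -10.37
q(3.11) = -414.62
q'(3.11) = -466.60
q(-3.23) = -48.20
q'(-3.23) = 121.65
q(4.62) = -1698.53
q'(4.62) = -1331.07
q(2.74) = -266.94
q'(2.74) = -336.32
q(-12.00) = -37927.11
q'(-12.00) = 13539.90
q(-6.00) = -1699.95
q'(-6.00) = 1355.70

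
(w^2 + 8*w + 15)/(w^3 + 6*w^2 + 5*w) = (w + 3)/(w*(w + 1))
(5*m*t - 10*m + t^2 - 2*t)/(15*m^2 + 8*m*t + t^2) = (t - 2)/(3*m + t)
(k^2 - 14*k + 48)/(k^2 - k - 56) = (k - 6)/(k + 7)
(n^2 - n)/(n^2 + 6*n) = (n - 1)/(n + 6)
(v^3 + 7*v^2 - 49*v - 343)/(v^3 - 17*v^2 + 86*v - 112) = (v^2 + 14*v + 49)/(v^2 - 10*v + 16)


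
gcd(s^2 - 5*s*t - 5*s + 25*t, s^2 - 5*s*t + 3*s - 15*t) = s - 5*t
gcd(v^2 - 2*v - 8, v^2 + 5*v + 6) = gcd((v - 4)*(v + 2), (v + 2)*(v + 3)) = v + 2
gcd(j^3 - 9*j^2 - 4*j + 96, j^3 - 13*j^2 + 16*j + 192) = j^2 - 5*j - 24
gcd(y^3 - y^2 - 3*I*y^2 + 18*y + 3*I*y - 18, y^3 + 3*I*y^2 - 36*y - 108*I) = y + 3*I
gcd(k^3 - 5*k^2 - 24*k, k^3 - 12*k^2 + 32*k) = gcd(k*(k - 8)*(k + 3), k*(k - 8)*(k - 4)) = k^2 - 8*k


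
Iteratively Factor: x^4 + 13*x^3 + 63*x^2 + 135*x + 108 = (x + 3)*(x^3 + 10*x^2 + 33*x + 36) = (x + 3)*(x + 4)*(x^2 + 6*x + 9) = (x + 3)^2*(x + 4)*(x + 3)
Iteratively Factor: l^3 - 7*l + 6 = (l - 2)*(l^2 + 2*l - 3) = (l - 2)*(l + 3)*(l - 1)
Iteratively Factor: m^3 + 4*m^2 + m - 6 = (m - 1)*(m^2 + 5*m + 6) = (m - 1)*(m + 3)*(m + 2)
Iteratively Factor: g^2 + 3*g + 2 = (g + 2)*(g + 1)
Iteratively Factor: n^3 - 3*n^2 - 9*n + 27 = (n + 3)*(n^2 - 6*n + 9) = (n - 3)*(n + 3)*(n - 3)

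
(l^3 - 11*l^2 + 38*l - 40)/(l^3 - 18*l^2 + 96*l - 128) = (l^2 - 9*l + 20)/(l^2 - 16*l + 64)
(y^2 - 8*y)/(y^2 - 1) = y*(y - 8)/(y^2 - 1)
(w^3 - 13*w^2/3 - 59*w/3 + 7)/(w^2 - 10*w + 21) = (w^2 + 8*w/3 - 1)/(w - 3)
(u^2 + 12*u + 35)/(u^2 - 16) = (u^2 + 12*u + 35)/(u^2 - 16)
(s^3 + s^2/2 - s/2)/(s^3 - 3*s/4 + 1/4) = 2*s/(2*s - 1)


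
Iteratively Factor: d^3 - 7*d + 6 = (d + 3)*(d^2 - 3*d + 2) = (d - 2)*(d + 3)*(d - 1)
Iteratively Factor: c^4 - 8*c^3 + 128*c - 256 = (c - 4)*(c^3 - 4*c^2 - 16*c + 64) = (c - 4)^2*(c^2 - 16) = (c - 4)^2*(c + 4)*(c - 4)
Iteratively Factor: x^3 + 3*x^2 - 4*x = (x - 1)*(x^2 + 4*x) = x*(x - 1)*(x + 4)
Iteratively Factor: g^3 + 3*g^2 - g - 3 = (g - 1)*(g^2 + 4*g + 3) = (g - 1)*(g + 1)*(g + 3)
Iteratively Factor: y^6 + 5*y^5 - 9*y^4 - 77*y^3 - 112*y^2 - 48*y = (y + 4)*(y^5 + y^4 - 13*y^3 - 25*y^2 - 12*y) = y*(y + 4)*(y^4 + y^3 - 13*y^2 - 25*y - 12) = y*(y + 1)*(y + 4)*(y^3 - 13*y - 12) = y*(y + 1)^2*(y + 4)*(y^2 - y - 12) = y*(y - 4)*(y + 1)^2*(y + 4)*(y + 3)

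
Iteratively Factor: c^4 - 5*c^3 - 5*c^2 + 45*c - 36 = (c + 3)*(c^3 - 8*c^2 + 19*c - 12) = (c - 4)*(c + 3)*(c^2 - 4*c + 3) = (c - 4)*(c - 3)*(c + 3)*(c - 1)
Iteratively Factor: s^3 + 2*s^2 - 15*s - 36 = (s - 4)*(s^2 + 6*s + 9) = (s - 4)*(s + 3)*(s + 3)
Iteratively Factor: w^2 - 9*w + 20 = (w - 4)*(w - 5)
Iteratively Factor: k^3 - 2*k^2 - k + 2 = (k - 1)*(k^2 - k - 2) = (k - 2)*(k - 1)*(k + 1)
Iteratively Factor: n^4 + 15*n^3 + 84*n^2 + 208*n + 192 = (n + 3)*(n^3 + 12*n^2 + 48*n + 64) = (n + 3)*(n + 4)*(n^2 + 8*n + 16) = (n + 3)*(n + 4)^2*(n + 4)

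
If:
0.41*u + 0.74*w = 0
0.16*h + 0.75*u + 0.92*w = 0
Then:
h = 2.71036585365854*w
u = -1.80487804878049*w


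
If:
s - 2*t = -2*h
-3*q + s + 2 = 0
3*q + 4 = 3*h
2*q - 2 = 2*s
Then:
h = 11/6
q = 1/2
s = -1/2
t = 19/12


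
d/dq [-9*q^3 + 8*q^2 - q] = -27*q^2 + 16*q - 1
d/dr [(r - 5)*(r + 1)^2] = 3*(r - 3)*(r + 1)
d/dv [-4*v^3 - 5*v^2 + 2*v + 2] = -12*v^2 - 10*v + 2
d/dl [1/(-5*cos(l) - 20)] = -sin(l)/(5*(cos(l) + 4)^2)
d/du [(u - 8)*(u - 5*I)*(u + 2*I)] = 3*u^2 + u*(-16 - 6*I) + 10 + 24*I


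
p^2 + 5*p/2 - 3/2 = (p - 1/2)*(p + 3)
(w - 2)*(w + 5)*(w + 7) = w^3 + 10*w^2 + 11*w - 70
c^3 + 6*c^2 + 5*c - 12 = (c - 1)*(c + 3)*(c + 4)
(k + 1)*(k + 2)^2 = k^3 + 5*k^2 + 8*k + 4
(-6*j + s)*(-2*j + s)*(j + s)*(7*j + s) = 84*j^4 + 40*j^3*s - 45*j^2*s^2 + s^4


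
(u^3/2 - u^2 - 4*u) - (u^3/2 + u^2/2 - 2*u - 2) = -3*u^2/2 - 2*u + 2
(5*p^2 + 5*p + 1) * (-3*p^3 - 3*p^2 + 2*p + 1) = -15*p^5 - 30*p^4 - 8*p^3 + 12*p^2 + 7*p + 1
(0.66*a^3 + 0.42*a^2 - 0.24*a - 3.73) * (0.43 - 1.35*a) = -0.891*a^4 - 0.2832*a^3 + 0.5046*a^2 + 4.9323*a - 1.6039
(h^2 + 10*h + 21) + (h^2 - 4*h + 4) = 2*h^2 + 6*h + 25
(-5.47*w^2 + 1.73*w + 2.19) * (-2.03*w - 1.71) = 11.1041*w^3 + 5.8418*w^2 - 7.404*w - 3.7449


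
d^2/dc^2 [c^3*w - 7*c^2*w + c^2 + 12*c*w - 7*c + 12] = 6*c*w - 14*w + 2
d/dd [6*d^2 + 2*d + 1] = 12*d + 2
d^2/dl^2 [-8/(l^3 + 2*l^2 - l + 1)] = 16*((3*l + 2)*(l^3 + 2*l^2 - l + 1) - (3*l^2 + 4*l - 1)^2)/(l^3 + 2*l^2 - l + 1)^3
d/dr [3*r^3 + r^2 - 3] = r*(9*r + 2)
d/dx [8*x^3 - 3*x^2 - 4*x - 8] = 24*x^2 - 6*x - 4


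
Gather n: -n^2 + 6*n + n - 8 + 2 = -n^2 + 7*n - 6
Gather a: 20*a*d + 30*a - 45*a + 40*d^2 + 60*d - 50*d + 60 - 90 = a*(20*d - 15) + 40*d^2 + 10*d - 30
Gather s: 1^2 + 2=3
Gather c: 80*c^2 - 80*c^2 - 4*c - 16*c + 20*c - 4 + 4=0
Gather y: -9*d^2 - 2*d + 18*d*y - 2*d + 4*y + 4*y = -9*d^2 - 4*d + y*(18*d + 8)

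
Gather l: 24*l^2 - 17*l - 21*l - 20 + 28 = 24*l^2 - 38*l + 8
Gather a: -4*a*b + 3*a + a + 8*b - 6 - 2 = a*(4 - 4*b) + 8*b - 8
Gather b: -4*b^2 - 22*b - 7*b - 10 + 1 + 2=-4*b^2 - 29*b - 7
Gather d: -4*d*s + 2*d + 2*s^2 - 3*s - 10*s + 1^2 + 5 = d*(2 - 4*s) + 2*s^2 - 13*s + 6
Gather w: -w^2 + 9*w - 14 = -w^2 + 9*w - 14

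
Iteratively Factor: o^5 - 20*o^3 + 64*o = (o)*(o^4 - 20*o^2 + 64) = o*(o - 2)*(o^3 + 2*o^2 - 16*o - 32) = o*(o - 4)*(o - 2)*(o^2 + 6*o + 8) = o*(o - 4)*(o - 2)*(o + 4)*(o + 2)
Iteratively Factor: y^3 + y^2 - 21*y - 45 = (y + 3)*(y^2 - 2*y - 15) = (y - 5)*(y + 3)*(y + 3)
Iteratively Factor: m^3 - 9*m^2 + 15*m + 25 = (m - 5)*(m^2 - 4*m - 5) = (m - 5)^2*(m + 1)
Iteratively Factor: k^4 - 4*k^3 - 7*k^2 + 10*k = (k - 5)*(k^3 + k^2 - 2*k) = (k - 5)*(k + 2)*(k^2 - k) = (k - 5)*(k - 1)*(k + 2)*(k)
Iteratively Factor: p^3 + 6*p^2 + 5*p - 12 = (p - 1)*(p^2 + 7*p + 12) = (p - 1)*(p + 3)*(p + 4)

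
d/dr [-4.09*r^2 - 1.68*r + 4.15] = -8.18*r - 1.68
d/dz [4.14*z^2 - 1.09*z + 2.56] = 8.28*z - 1.09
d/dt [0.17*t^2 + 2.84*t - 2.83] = 0.34*t + 2.84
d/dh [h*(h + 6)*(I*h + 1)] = 3*I*h^2 + h*(2 + 12*I) + 6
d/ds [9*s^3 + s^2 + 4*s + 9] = 27*s^2 + 2*s + 4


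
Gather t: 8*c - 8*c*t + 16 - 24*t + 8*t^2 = 8*c + 8*t^2 + t*(-8*c - 24) + 16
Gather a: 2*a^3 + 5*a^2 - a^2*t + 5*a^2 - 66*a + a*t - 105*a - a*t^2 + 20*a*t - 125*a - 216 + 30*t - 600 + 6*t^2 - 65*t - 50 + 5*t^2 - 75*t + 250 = 2*a^3 + a^2*(10 - t) + a*(-t^2 + 21*t - 296) + 11*t^2 - 110*t - 616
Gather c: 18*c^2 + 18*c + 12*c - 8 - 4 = 18*c^2 + 30*c - 12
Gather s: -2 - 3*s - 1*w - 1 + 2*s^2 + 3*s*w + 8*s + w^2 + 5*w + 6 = 2*s^2 + s*(3*w + 5) + w^2 + 4*w + 3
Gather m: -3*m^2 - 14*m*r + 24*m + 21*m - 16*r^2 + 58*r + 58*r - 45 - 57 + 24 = -3*m^2 + m*(45 - 14*r) - 16*r^2 + 116*r - 78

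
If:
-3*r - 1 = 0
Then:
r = -1/3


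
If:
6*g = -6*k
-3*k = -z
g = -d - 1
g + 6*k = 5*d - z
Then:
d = -8/3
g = 5/3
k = -5/3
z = -5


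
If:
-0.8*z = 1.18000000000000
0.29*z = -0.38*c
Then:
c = 1.13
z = -1.48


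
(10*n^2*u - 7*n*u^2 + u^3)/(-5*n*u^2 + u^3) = (-2*n + u)/u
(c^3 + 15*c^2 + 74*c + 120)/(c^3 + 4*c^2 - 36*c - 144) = (c + 5)/(c - 6)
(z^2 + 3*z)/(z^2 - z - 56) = z*(z + 3)/(z^2 - z - 56)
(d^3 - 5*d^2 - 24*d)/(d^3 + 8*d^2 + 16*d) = (d^2 - 5*d - 24)/(d^2 + 8*d + 16)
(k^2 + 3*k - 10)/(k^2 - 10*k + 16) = (k + 5)/(k - 8)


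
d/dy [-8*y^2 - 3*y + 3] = -16*y - 3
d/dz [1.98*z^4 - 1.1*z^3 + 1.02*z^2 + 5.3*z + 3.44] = 7.92*z^3 - 3.3*z^2 + 2.04*z + 5.3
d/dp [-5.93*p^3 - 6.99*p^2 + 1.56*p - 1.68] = -17.79*p^2 - 13.98*p + 1.56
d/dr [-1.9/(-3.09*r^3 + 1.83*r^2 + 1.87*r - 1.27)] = (-17.613*r^2 + 6.954*r + 3.553)/(3.09*r^3 - 1.83*r^2 - 1.87*r + 1.27)^2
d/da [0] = 0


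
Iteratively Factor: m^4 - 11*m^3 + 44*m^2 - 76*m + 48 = (m - 2)*(m^3 - 9*m^2 + 26*m - 24) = (m - 3)*(m - 2)*(m^2 - 6*m + 8) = (m - 3)*(m - 2)^2*(m - 4)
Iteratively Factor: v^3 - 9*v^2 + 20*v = (v - 5)*(v^2 - 4*v) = v*(v - 5)*(v - 4)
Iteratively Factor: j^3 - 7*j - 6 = (j - 3)*(j^2 + 3*j + 2) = (j - 3)*(j + 2)*(j + 1)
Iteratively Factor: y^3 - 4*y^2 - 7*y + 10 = (y - 1)*(y^2 - 3*y - 10) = (y - 5)*(y - 1)*(y + 2)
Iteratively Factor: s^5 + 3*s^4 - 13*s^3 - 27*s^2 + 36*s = (s)*(s^4 + 3*s^3 - 13*s^2 - 27*s + 36) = s*(s - 1)*(s^3 + 4*s^2 - 9*s - 36) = s*(s - 3)*(s - 1)*(s^2 + 7*s + 12) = s*(s - 3)*(s - 1)*(s + 4)*(s + 3)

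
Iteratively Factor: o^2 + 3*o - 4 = (o - 1)*(o + 4)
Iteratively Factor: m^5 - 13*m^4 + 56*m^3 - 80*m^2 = (m - 4)*(m^4 - 9*m^3 + 20*m^2) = m*(m - 4)*(m^3 - 9*m^2 + 20*m) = m^2*(m - 4)*(m^2 - 9*m + 20) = m^2*(m - 5)*(m - 4)*(m - 4)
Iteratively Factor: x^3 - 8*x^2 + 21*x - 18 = (x - 2)*(x^2 - 6*x + 9) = (x - 3)*(x - 2)*(x - 3)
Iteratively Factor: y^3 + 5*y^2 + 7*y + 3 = (y + 3)*(y^2 + 2*y + 1) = (y + 1)*(y + 3)*(y + 1)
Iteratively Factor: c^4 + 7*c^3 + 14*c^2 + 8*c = (c + 1)*(c^3 + 6*c^2 + 8*c) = c*(c + 1)*(c^2 + 6*c + 8) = c*(c + 1)*(c + 4)*(c + 2)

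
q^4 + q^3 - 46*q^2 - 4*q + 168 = (q - 6)*(q - 2)*(q + 2)*(q + 7)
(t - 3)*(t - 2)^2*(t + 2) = t^4 - 5*t^3 + 2*t^2 + 20*t - 24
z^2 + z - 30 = (z - 5)*(z + 6)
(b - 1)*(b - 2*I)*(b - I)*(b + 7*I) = b^4 - b^3 + 4*I*b^3 + 19*b^2 - 4*I*b^2 - 19*b - 14*I*b + 14*I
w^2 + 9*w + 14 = (w + 2)*(w + 7)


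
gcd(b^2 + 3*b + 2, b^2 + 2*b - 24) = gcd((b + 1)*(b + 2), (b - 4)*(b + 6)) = 1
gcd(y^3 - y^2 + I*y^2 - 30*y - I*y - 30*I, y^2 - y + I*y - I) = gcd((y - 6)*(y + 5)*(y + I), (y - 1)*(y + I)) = y + I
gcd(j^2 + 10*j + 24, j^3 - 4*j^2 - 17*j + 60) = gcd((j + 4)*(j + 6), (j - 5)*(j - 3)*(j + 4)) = j + 4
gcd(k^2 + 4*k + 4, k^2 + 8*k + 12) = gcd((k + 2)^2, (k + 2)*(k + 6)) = k + 2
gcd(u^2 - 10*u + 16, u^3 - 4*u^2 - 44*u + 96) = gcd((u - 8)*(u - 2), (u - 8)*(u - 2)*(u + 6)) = u^2 - 10*u + 16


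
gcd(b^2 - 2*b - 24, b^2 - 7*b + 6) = b - 6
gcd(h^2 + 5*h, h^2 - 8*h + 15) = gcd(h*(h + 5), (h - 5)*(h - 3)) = 1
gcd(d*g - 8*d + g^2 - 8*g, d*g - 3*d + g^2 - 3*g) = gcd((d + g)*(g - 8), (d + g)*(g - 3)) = d + g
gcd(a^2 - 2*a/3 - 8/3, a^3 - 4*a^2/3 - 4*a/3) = a - 2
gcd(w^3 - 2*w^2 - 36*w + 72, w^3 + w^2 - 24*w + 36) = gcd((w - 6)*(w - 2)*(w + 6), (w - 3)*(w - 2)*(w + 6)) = w^2 + 4*w - 12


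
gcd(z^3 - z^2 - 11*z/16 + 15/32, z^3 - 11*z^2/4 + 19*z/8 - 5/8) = z^2 - 7*z/4 + 5/8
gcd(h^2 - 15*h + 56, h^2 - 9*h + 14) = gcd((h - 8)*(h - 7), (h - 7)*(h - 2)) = h - 7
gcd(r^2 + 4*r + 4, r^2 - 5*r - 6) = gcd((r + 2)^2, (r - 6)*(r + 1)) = 1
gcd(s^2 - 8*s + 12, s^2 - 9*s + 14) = s - 2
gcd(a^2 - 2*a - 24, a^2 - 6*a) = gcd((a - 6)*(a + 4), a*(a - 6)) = a - 6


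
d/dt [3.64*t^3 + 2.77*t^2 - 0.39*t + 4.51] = 10.92*t^2 + 5.54*t - 0.39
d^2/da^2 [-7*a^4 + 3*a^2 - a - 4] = 6 - 84*a^2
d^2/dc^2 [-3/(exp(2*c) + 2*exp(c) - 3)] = 6*(-4*(exp(c) + 1)^2*exp(c) + (2*exp(c) + 1)*(exp(2*c) + 2*exp(c) - 3))*exp(c)/(exp(2*c) + 2*exp(c) - 3)^3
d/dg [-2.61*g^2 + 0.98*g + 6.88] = 0.98 - 5.22*g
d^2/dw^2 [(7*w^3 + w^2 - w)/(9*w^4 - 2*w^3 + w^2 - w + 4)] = 2*(567*w^9 + 243*w^8 - 729*w^7 + 594*w^6 - 3051*w^5 - 123*w^4 + 397*w^3 - 144*w^2 + 348*w + 12)/(729*w^12 - 486*w^11 + 351*w^10 - 359*w^9 + 1119*w^8 - 504*w^7 + 304*w^6 - 273*w^5 + 495*w^4 - 121*w^3 + 60*w^2 - 48*w + 64)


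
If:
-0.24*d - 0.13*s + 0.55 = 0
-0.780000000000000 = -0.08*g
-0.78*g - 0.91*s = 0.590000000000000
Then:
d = 7.17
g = 9.75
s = -9.01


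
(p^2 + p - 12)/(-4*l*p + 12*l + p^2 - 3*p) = (p + 4)/(-4*l + p)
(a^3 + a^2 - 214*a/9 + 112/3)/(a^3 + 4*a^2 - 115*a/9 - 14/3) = (3*a - 8)/(3*a + 1)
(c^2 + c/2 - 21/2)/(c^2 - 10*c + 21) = (c + 7/2)/(c - 7)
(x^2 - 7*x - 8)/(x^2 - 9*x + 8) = (x + 1)/(x - 1)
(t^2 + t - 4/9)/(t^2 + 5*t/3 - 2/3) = (t + 4/3)/(t + 2)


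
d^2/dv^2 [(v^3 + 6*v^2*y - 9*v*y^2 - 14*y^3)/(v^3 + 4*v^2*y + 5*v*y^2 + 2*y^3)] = 4*y*(v^3 - 24*v^2*y - 78*v*y^2 - 62*y^3)/(v^6 + 9*v^5*y + 33*v^4*y^2 + 63*v^3*y^3 + 66*v^2*y^4 + 36*v*y^5 + 8*y^6)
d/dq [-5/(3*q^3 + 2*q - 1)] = 5*(9*q^2 + 2)/(3*q^3 + 2*q - 1)^2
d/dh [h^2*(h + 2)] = h*(3*h + 4)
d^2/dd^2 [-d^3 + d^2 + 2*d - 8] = 2 - 6*d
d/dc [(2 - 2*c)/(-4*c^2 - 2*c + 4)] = (2*c^2 + c - (c - 1)*(4*c + 1) - 2)/(2*c^2 + c - 2)^2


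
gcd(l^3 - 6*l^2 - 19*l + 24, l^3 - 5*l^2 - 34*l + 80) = l - 8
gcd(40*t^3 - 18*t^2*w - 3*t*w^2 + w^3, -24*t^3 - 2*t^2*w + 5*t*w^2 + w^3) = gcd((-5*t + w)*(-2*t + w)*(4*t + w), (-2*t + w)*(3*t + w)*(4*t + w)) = 8*t^2 - 2*t*w - w^2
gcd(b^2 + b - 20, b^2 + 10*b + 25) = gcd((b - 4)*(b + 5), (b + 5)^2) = b + 5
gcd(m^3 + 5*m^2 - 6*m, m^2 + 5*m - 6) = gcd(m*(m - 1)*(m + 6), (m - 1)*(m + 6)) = m^2 + 5*m - 6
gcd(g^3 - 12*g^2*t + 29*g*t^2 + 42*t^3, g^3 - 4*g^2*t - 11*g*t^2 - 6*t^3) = -g^2 + 5*g*t + 6*t^2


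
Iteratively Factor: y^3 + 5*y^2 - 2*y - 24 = (y + 4)*(y^2 + y - 6) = (y + 3)*(y + 4)*(y - 2)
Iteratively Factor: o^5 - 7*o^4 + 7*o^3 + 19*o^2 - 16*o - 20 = (o - 2)*(o^4 - 5*o^3 - 3*o^2 + 13*o + 10) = (o - 5)*(o - 2)*(o^3 - 3*o - 2) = (o - 5)*(o - 2)*(o + 1)*(o^2 - o - 2) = (o - 5)*(o - 2)*(o + 1)^2*(o - 2)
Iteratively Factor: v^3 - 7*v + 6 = (v - 1)*(v^2 + v - 6) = (v - 1)*(v + 3)*(v - 2)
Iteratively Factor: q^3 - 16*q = (q + 4)*(q^2 - 4*q) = (q - 4)*(q + 4)*(q)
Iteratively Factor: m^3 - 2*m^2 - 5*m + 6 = (m + 2)*(m^2 - 4*m + 3) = (m - 3)*(m + 2)*(m - 1)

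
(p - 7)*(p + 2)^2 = p^3 - 3*p^2 - 24*p - 28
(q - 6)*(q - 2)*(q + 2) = q^3 - 6*q^2 - 4*q + 24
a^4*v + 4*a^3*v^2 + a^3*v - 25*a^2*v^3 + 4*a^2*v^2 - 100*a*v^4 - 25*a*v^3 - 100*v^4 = (a - 5*v)*(a + 4*v)*(a + 5*v)*(a*v + v)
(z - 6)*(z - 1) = z^2 - 7*z + 6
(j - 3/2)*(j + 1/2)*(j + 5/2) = j^3 + 3*j^2/2 - 13*j/4 - 15/8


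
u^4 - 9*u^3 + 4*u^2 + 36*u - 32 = (u - 8)*(u - 2)*(u - 1)*(u + 2)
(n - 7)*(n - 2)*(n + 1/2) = n^3 - 17*n^2/2 + 19*n/2 + 7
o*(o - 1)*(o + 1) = o^3 - o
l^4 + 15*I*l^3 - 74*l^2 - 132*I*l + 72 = (l + I)*(l + 2*I)*(l + 6*I)^2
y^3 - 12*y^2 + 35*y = y*(y - 7)*(y - 5)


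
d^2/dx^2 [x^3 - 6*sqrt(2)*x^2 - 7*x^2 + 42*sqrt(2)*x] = 6*x - 12*sqrt(2) - 14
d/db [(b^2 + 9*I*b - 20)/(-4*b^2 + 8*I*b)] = (11*I*b^2 - 40*b + 40*I)/(4*b^2*(b^2 - 4*I*b - 4))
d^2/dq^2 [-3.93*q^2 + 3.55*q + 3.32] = -7.86000000000000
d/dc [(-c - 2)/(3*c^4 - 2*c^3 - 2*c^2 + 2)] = (-3*c^4 + 2*c^3 + 2*c^2 - 2*c*(c + 2)*(-6*c^2 + 3*c + 2) - 2)/(3*c^4 - 2*c^3 - 2*c^2 + 2)^2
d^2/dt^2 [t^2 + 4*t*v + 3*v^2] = 2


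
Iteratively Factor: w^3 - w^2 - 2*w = (w + 1)*(w^2 - 2*w) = w*(w + 1)*(w - 2)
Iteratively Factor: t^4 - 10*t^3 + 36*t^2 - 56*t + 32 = (t - 2)*(t^3 - 8*t^2 + 20*t - 16) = (t - 2)^2*(t^2 - 6*t + 8) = (t - 4)*(t - 2)^2*(t - 2)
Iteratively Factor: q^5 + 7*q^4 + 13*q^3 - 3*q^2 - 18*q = (q + 3)*(q^4 + 4*q^3 + q^2 - 6*q) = q*(q + 3)*(q^3 + 4*q^2 + q - 6) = q*(q - 1)*(q + 3)*(q^2 + 5*q + 6) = q*(q - 1)*(q + 3)^2*(q + 2)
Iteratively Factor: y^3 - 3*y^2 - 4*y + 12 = (y - 2)*(y^2 - y - 6) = (y - 2)*(y + 2)*(y - 3)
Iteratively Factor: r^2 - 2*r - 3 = (r + 1)*(r - 3)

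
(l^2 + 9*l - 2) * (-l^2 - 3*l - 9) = -l^4 - 12*l^3 - 34*l^2 - 75*l + 18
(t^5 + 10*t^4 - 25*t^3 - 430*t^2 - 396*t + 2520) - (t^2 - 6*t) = t^5 + 10*t^4 - 25*t^3 - 431*t^2 - 390*t + 2520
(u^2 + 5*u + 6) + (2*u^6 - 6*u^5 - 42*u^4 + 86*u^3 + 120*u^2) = 2*u^6 - 6*u^5 - 42*u^4 + 86*u^3 + 121*u^2 + 5*u + 6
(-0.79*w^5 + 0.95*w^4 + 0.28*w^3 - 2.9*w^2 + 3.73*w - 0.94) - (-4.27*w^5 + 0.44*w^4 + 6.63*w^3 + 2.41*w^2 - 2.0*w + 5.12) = 3.48*w^5 + 0.51*w^4 - 6.35*w^3 - 5.31*w^2 + 5.73*w - 6.06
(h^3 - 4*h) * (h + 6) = h^4 + 6*h^3 - 4*h^2 - 24*h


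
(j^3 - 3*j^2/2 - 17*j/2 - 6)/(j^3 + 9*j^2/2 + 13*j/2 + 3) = (j - 4)/(j + 2)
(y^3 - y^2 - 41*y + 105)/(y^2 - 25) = (y^2 + 4*y - 21)/(y + 5)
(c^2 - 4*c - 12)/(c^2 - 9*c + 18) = (c + 2)/(c - 3)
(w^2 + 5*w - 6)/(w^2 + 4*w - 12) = (w - 1)/(w - 2)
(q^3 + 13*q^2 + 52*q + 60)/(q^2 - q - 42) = (q^2 + 7*q + 10)/(q - 7)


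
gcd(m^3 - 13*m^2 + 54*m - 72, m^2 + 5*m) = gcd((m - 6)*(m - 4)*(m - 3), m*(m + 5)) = 1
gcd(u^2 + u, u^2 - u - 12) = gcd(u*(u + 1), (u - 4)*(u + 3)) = 1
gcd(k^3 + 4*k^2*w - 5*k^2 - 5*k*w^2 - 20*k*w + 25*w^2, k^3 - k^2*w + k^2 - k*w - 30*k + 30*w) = -k^2 + k*w + 5*k - 5*w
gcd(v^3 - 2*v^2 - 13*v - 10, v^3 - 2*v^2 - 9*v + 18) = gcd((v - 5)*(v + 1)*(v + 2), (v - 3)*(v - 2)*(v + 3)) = 1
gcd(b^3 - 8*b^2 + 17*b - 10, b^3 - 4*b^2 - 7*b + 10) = b^2 - 6*b + 5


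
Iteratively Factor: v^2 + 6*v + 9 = (v + 3)*(v + 3)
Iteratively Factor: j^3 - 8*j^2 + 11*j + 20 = (j + 1)*(j^2 - 9*j + 20) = (j - 5)*(j + 1)*(j - 4)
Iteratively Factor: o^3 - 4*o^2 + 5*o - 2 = (o - 2)*(o^2 - 2*o + 1) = (o - 2)*(o - 1)*(o - 1)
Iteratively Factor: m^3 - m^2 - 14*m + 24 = (m + 4)*(m^2 - 5*m + 6) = (m - 3)*(m + 4)*(m - 2)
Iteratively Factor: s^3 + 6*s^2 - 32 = (s + 4)*(s^2 + 2*s - 8) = (s + 4)^2*(s - 2)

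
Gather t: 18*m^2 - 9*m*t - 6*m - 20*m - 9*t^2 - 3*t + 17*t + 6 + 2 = 18*m^2 - 26*m - 9*t^2 + t*(14 - 9*m) + 8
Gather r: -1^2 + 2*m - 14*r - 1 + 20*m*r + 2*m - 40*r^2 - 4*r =4*m - 40*r^2 + r*(20*m - 18) - 2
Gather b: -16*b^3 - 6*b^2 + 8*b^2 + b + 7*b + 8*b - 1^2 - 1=-16*b^3 + 2*b^2 + 16*b - 2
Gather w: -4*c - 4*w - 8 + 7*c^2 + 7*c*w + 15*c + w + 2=7*c^2 + 11*c + w*(7*c - 3) - 6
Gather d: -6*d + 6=6 - 6*d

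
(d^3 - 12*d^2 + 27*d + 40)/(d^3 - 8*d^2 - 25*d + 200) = (d + 1)/(d + 5)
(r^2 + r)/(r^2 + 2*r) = (r + 1)/(r + 2)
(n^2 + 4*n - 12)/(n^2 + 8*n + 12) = (n - 2)/(n + 2)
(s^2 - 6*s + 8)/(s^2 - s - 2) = (s - 4)/(s + 1)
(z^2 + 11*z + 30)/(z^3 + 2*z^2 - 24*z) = (z + 5)/(z*(z - 4))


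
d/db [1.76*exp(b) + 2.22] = 1.76*exp(b)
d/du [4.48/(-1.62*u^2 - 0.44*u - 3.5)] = (14.5152*u + 1.9712)/(1.62*u^2 + 0.44*u + 3.5)^2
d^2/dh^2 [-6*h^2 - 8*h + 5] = -12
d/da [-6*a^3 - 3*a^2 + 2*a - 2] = -18*a^2 - 6*a + 2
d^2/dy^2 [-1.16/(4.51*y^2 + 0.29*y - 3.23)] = (47.189032*y^2 + 3.034328*y - 1.16*(9.02*y + 0.29)*(18.04*y + 0.58) - 33.796136)/(4.51*y^2 + 0.29*y - 3.23)^3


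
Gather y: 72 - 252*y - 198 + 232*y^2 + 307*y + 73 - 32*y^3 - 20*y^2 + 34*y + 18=-32*y^3 + 212*y^2 + 89*y - 35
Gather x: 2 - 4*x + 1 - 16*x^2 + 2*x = -16*x^2 - 2*x + 3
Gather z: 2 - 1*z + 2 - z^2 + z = 4 - z^2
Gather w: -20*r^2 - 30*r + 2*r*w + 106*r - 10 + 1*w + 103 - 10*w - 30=-20*r^2 + 76*r + w*(2*r - 9) + 63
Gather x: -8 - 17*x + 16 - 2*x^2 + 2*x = -2*x^2 - 15*x + 8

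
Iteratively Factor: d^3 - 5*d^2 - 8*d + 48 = (d - 4)*(d^2 - d - 12) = (d - 4)^2*(d + 3)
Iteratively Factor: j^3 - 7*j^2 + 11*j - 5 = (j - 1)*(j^2 - 6*j + 5) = (j - 5)*(j - 1)*(j - 1)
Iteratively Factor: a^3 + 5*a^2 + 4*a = (a + 1)*(a^2 + 4*a) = (a + 1)*(a + 4)*(a)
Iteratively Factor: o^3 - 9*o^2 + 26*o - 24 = (o - 4)*(o^2 - 5*o + 6) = (o - 4)*(o - 3)*(o - 2)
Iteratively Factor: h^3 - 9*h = (h + 3)*(h^2 - 3*h) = h*(h + 3)*(h - 3)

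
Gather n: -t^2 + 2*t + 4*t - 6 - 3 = -t^2 + 6*t - 9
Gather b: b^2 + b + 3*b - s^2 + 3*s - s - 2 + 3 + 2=b^2 + 4*b - s^2 + 2*s + 3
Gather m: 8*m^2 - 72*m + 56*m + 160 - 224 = 8*m^2 - 16*m - 64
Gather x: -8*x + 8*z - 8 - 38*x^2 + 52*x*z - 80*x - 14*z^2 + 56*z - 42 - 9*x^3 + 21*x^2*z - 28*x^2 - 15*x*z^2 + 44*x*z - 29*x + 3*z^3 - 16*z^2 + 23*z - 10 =-9*x^3 + x^2*(21*z - 66) + x*(-15*z^2 + 96*z - 117) + 3*z^3 - 30*z^2 + 87*z - 60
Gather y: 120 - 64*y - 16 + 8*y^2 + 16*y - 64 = 8*y^2 - 48*y + 40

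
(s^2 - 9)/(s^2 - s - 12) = (s - 3)/(s - 4)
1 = 1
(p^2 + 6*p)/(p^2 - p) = (p + 6)/(p - 1)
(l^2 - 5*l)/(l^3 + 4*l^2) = (l - 5)/(l*(l + 4))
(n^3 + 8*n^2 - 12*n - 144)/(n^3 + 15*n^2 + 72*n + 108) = (n - 4)/(n + 3)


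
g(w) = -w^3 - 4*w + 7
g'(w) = -3*w^2 - 4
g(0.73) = 3.69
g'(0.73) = -5.60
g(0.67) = 4.02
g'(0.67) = -5.35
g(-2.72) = 38.00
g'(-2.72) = -26.20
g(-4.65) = 126.14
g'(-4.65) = -68.87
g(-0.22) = 7.89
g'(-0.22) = -4.15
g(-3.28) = 55.41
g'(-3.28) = -36.28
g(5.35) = -167.53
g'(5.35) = -89.87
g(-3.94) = 83.92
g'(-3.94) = -50.57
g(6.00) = -233.00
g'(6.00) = -112.00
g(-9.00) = 772.00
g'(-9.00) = -247.00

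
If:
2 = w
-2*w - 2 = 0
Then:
No Solution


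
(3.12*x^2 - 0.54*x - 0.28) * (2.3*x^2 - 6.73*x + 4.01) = 7.176*x^4 - 22.2396*x^3 + 15.5014*x^2 - 0.281*x - 1.1228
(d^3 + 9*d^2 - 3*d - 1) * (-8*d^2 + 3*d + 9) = -8*d^5 - 69*d^4 + 60*d^3 + 80*d^2 - 30*d - 9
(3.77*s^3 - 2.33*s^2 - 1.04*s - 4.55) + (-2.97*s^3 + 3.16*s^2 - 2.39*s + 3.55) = 0.8*s^3 + 0.83*s^2 - 3.43*s - 1.0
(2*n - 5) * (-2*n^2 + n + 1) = -4*n^3 + 12*n^2 - 3*n - 5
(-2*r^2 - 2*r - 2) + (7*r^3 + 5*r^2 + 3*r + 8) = 7*r^3 + 3*r^2 + r + 6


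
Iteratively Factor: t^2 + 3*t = (t + 3)*(t)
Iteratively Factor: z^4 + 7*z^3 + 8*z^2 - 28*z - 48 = (z + 3)*(z^3 + 4*z^2 - 4*z - 16) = (z + 3)*(z + 4)*(z^2 - 4) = (z + 2)*(z + 3)*(z + 4)*(z - 2)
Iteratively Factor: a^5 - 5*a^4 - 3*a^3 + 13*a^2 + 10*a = (a + 1)*(a^4 - 6*a^3 + 3*a^2 + 10*a) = (a - 2)*(a + 1)*(a^3 - 4*a^2 - 5*a) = (a - 2)*(a + 1)^2*(a^2 - 5*a) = a*(a - 2)*(a + 1)^2*(a - 5)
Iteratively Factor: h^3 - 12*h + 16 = (h + 4)*(h^2 - 4*h + 4) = (h - 2)*(h + 4)*(h - 2)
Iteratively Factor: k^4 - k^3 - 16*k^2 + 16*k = (k + 4)*(k^3 - 5*k^2 + 4*k) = (k - 1)*(k + 4)*(k^2 - 4*k) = k*(k - 1)*(k + 4)*(k - 4)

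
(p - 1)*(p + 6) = p^2 + 5*p - 6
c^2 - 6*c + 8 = (c - 4)*(c - 2)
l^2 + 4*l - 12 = (l - 2)*(l + 6)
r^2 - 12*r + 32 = (r - 8)*(r - 4)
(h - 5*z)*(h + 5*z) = h^2 - 25*z^2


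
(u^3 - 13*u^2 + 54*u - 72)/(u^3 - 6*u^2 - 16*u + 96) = (u - 3)/(u + 4)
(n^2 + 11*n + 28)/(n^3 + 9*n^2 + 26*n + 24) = (n + 7)/(n^2 + 5*n + 6)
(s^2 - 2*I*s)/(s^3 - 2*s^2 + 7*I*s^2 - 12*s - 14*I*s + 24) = s*(s - 2*I)/(s^3 + s^2*(-2 + 7*I) - 2*s*(6 + 7*I) + 24)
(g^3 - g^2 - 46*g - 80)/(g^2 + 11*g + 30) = (g^2 - 6*g - 16)/(g + 6)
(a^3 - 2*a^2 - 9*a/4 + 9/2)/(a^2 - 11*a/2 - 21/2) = (a^2 - 7*a/2 + 3)/(a - 7)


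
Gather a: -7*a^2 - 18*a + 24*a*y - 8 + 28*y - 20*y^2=-7*a^2 + a*(24*y - 18) - 20*y^2 + 28*y - 8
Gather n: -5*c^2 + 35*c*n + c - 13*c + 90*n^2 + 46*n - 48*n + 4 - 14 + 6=-5*c^2 - 12*c + 90*n^2 + n*(35*c - 2) - 4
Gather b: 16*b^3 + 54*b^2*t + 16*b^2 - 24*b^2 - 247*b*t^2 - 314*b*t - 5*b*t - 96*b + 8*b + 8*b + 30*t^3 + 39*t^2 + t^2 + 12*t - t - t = 16*b^3 + b^2*(54*t - 8) + b*(-247*t^2 - 319*t - 80) + 30*t^3 + 40*t^2 + 10*t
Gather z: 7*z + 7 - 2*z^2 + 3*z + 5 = -2*z^2 + 10*z + 12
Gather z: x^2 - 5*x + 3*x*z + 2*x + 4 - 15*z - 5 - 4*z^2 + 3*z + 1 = x^2 - 3*x - 4*z^2 + z*(3*x - 12)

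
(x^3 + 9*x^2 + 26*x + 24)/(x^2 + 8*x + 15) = (x^2 + 6*x + 8)/(x + 5)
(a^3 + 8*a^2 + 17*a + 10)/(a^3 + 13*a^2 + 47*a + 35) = (a + 2)/(a + 7)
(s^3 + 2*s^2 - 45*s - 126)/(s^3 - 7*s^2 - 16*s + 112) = (s^2 + 9*s + 18)/(s^2 - 16)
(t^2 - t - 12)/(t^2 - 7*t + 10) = (t^2 - t - 12)/(t^2 - 7*t + 10)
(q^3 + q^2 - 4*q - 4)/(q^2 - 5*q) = (q^3 + q^2 - 4*q - 4)/(q*(q - 5))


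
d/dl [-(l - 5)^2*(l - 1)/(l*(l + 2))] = (-l^4 - 4*l^3 + 57*l^2 - 50*l - 50)/(l^2*(l^2 + 4*l + 4))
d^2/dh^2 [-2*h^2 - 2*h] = -4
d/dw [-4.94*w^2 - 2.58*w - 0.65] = -9.88*w - 2.58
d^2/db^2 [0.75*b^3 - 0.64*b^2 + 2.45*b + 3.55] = 4.5*b - 1.28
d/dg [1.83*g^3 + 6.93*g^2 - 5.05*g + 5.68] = 5.49*g^2 + 13.86*g - 5.05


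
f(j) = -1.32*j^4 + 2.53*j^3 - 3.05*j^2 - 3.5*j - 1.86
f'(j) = -5.28*j^3 + 7.59*j^2 - 6.1*j - 3.5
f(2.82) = -62.73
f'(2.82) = -78.75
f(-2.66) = -127.83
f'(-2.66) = 165.81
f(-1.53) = -19.94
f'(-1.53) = 42.51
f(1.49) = -11.98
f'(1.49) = -13.20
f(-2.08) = -55.25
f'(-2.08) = 89.54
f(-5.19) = -1377.27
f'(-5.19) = 970.74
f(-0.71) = -2.15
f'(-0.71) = 6.55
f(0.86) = -6.24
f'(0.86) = -6.49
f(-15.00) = -75999.36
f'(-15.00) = 19615.75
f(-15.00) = -75999.36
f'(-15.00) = 19615.75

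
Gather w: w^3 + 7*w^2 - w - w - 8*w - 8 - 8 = w^3 + 7*w^2 - 10*w - 16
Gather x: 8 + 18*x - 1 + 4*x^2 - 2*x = 4*x^2 + 16*x + 7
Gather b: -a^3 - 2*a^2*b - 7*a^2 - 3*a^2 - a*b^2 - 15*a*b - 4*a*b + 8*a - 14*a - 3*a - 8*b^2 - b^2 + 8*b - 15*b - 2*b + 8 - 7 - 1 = -a^3 - 10*a^2 - 9*a + b^2*(-a - 9) + b*(-2*a^2 - 19*a - 9)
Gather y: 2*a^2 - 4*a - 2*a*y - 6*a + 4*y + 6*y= 2*a^2 - 10*a + y*(10 - 2*a)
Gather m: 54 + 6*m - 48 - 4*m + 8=2*m + 14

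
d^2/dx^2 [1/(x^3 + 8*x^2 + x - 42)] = 2*(-(3*x + 8)*(x^3 + 8*x^2 + x - 42) + (3*x^2 + 16*x + 1)^2)/(x^3 + 8*x^2 + x - 42)^3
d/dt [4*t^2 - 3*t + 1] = 8*t - 3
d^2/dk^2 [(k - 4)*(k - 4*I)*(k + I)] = 6*k - 8 - 6*I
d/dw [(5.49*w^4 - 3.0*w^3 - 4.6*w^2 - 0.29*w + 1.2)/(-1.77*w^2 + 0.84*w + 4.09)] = (-19.4346*w^5 + 19.1448*w^4 + 84.7764*w^3 - 41.1873*w^2 - 33.38*w - 2.1941)/(3.1329*w^4 - 2.9736*w^3 - 13.773*w^2 + 6.8712*w + 16.7281)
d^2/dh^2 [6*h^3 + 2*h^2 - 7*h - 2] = 36*h + 4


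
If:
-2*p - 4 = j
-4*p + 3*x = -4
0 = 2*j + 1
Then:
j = -1/2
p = -7/4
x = -11/3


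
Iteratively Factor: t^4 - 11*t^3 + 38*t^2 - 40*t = (t - 2)*(t^3 - 9*t^2 + 20*t) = (t - 4)*(t - 2)*(t^2 - 5*t) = (t - 5)*(t - 4)*(t - 2)*(t)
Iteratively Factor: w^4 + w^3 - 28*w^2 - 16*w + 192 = (w + 4)*(w^3 - 3*w^2 - 16*w + 48) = (w - 3)*(w + 4)*(w^2 - 16) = (w - 4)*(w - 3)*(w + 4)*(w + 4)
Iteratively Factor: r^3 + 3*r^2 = (r)*(r^2 + 3*r) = r^2*(r + 3)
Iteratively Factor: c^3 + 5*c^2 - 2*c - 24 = (c - 2)*(c^2 + 7*c + 12) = (c - 2)*(c + 4)*(c + 3)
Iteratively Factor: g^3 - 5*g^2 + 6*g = (g)*(g^2 - 5*g + 6) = g*(g - 2)*(g - 3)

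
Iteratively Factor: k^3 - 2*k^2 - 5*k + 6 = (k + 2)*(k^2 - 4*k + 3) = (k - 3)*(k + 2)*(k - 1)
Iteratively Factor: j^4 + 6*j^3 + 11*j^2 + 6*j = (j + 2)*(j^3 + 4*j^2 + 3*j) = j*(j + 2)*(j^2 + 4*j + 3) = j*(j + 1)*(j + 2)*(j + 3)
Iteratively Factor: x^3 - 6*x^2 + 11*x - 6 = (x - 3)*(x^2 - 3*x + 2) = (x - 3)*(x - 2)*(x - 1)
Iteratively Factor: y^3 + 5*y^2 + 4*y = (y)*(y^2 + 5*y + 4) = y*(y + 4)*(y + 1)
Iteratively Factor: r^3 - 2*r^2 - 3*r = (r)*(r^2 - 2*r - 3) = r*(r - 3)*(r + 1)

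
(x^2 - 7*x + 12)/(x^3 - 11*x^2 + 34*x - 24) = (x - 3)/(x^2 - 7*x + 6)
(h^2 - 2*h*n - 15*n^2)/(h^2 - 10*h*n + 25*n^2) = (h + 3*n)/(h - 5*n)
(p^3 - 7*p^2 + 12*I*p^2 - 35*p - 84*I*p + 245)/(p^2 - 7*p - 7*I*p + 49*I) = (p^2 + 12*I*p - 35)/(p - 7*I)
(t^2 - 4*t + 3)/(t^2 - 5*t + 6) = (t - 1)/(t - 2)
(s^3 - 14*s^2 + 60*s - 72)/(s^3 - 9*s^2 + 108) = (s - 2)/(s + 3)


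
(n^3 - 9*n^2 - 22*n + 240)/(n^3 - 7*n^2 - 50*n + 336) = (n + 5)/(n + 7)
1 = 1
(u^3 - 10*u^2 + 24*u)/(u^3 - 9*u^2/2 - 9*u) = 2*(u - 4)/(2*u + 3)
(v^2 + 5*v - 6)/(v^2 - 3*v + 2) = (v + 6)/(v - 2)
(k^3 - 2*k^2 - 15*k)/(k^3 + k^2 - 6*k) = (k - 5)/(k - 2)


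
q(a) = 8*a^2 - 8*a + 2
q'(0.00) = -8.00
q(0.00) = 2.00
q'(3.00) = 40.00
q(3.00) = 50.00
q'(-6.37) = -109.92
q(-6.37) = 377.58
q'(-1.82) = -37.12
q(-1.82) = 43.06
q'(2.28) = 28.48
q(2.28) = 25.35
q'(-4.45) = -79.20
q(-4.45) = 196.02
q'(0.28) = -3.52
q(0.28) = 0.39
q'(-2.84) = -53.44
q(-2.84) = 89.24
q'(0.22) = -4.48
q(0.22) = 0.63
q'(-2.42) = -46.72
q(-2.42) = 68.21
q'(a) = 16*a - 8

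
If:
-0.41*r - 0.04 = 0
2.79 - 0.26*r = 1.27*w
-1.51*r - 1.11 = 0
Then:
No Solution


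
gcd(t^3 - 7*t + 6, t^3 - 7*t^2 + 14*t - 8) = t^2 - 3*t + 2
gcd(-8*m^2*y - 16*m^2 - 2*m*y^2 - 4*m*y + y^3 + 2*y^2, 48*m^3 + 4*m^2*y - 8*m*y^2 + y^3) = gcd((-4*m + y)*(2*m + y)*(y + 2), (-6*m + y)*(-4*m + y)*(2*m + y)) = -8*m^2 - 2*m*y + y^2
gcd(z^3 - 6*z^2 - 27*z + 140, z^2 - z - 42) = z - 7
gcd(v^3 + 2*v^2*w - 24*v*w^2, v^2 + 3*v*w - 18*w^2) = v + 6*w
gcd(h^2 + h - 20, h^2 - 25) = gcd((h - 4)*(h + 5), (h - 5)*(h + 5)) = h + 5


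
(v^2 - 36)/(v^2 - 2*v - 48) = (v - 6)/(v - 8)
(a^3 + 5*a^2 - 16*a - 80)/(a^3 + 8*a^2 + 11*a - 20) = (a - 4)/(a - 1)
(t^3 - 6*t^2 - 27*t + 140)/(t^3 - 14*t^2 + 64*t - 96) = (t^2 - 2*t - 35)/(t^2 - 10*t + 24)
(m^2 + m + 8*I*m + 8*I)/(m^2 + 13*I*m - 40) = (m + 1)/(m + 5*I)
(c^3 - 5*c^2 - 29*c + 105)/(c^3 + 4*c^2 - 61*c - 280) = (c^2 - 10*c + 21)/(c^2 - c - 56)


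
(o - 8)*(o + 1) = o^2 - 7*o - 8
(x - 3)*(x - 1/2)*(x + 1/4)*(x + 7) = x^4 + 15*x^3/4 - 177*x^2/8 + 19*x/4 + 21/8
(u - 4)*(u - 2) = u^2 - 6*u + 8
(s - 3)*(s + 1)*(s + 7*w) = s^3 + 7*s^2*w - 2*s^2 - 14*s*w - 3*s - 21*w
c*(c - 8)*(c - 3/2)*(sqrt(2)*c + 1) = sqrt(2)*c^4 - 19*sqrt(2)*c^3/2 + c^3 - 19*c^2/2 + 12*sqrt(2)*c^2 + 12*c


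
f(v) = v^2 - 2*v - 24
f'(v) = 2*v - 2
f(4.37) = -13.64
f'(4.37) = 6.74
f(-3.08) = -8.35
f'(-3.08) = -8.16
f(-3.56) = -4.21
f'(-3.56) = -9.12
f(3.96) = -16.24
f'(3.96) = 5.92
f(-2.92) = -9.63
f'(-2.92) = -7.84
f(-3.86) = -1.38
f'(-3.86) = -9.72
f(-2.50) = -12.75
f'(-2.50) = -7.00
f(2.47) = -22.84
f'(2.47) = 2.94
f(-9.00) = 75.00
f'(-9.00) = -20.00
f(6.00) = 0.00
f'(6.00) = 10.00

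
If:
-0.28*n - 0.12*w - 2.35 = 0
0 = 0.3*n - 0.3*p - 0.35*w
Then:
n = -0.428571428571429*w - 8.39285714285714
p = -1.5952380952381*w - 8.39285714285714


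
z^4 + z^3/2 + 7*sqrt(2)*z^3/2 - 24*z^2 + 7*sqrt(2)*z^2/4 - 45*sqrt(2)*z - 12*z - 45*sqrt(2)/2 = (z + 1/2)*(z - 3*sqrt(2))*(z + 3*sqrt(2)/2)*(z + 5*sqrt(2))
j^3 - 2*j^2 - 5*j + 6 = (j - 3)*(j - 1)*(j + 2)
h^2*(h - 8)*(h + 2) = h^4 - 6*h^3 - 16*h^2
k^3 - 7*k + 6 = (k - 2)*(k - 1)*(k + 3)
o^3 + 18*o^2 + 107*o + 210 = (o + 5)*(o + 6)*(o + 7)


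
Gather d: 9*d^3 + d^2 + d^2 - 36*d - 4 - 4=9*d^3 + 2*d^2 - 36*d - 8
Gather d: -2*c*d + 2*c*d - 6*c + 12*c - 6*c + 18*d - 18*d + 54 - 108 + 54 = 0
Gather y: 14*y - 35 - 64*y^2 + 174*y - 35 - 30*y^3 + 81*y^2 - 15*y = -30*y^3 + 17*y^2 + 173*y - 70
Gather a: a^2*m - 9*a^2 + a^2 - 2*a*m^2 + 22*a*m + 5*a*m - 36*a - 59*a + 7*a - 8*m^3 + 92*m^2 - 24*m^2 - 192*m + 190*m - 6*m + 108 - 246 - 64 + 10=a^2*(m - 8) + a*(-2*m^2 + 27*m - 88) - 8*m^3 + 68*m^2 - 8*m - 192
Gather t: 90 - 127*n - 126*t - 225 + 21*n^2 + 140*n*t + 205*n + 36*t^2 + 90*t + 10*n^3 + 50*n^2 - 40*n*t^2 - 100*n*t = 10*n^3 + 71*n^2 + 78*n + t^2*(36 - 40*n) + t*(40*n - 36) - 135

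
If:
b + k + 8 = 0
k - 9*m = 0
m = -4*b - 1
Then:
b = -1/35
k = -279/35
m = -31/35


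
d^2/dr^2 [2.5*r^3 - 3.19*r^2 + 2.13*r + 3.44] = 15.0*r - 6.38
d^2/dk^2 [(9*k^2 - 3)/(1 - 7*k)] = 276/(343*k^3 - 147*k^2 + 21*k - 1)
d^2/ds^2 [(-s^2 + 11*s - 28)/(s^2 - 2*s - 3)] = 2*(9*s^3 - 93*s^2 + 267*s - 271)/(s^6 - 6*s^5 + 3*s^4 + 28*s^3 - 9*s^2 - 54*s - 27)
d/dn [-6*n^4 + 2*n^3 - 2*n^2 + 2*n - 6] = -24*n^3 + 6*n^2 - 4*n + 2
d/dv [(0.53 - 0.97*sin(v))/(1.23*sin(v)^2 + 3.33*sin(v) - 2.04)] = (1.1931*sin(v)^2 - 1.3038*sin(v) + 0.2139)*cos(v)/(1.5129*sin(v)^4 + 8.1918*sin(v)^3 + 6.0705*sin(v)^2 - 13.5864*sin(v) + 4.1616)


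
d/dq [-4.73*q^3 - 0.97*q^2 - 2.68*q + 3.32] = -14.19*q^2 - 1.94*q - 2.68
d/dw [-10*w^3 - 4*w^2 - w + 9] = -30*w^2 - 8*w - 1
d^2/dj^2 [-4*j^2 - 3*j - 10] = -8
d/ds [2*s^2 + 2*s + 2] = 4*s + 2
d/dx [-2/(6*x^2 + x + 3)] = 2*(12*x + 1)/(6*x^2 + x + 3)^2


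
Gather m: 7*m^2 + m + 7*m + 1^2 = 7*m^2 + 8*m + 1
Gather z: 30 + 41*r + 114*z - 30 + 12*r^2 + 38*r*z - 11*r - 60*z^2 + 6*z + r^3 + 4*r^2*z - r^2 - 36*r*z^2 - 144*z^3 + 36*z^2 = r^3 + 11*r^2 + 30*r - 144*z^3 + z^2*(-36*r - 24) + z*(4*r^2 + 38*r + 120)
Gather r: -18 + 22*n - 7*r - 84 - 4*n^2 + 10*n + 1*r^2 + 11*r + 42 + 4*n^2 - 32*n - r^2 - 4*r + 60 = 0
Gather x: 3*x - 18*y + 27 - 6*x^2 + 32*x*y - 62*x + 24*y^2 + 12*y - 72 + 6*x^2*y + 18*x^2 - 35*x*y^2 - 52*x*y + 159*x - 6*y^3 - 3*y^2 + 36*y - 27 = x^2*(6*y + 12) + x*(-35*y^2 - 20*y + 100) - 6*y^3 + 21*y^2 + 30*y - 72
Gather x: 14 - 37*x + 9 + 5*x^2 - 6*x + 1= 5*x^2 - 43*x + 24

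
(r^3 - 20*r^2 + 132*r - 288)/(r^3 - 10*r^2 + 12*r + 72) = (r - 8)/(r + 2)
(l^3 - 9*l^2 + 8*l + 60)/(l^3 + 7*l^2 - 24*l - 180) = (l^2 - 4*l - 12)/(l^2 + 12*l + 36)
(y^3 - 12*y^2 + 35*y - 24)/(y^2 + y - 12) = (y^2 - 9*y + 8)/(y + 4)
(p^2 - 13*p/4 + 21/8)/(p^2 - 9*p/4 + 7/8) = (2*p - 3)/(2*p - 1)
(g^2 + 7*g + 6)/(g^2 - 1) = (g + 6)/(g - 1)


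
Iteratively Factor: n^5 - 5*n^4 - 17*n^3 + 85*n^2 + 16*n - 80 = (n - 4)*(n^4 - n^3 - 21*n^2 + n + 20) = (n - 4)*(n + 4)*(n^3 - 5*n^2 - n + 5) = (n - 4)*(n + 1)*(n + 4)*(n^2 - 6*n + 5) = (n - 5)*(n - 4)*(n + 1)*(n + 4)*(n - 1)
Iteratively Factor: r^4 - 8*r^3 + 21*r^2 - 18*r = (r - 3)*(r^3 - 5*r^2 + 6*r) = (r - 3)*(r - 2)*(r^2 - 3*r) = (r - 3)^2*(r - 2)*(r)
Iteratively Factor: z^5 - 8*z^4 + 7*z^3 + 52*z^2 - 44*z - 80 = (z - 2)*(z^4 - 6*z^3 - 5*z^2 + 42*z + 40) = (z - 2)*(z + 1)*(z^3 - 7*z^2 + 2*z + 40) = (z - 4)*(z - 2)*(z + 1)*(z^2 - 3*z - 10) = (z - 5)*(z - 4)*(z - 2)*(z + 1)*(z + 2)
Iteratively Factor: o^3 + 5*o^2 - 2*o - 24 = (o + 4)*(o^2 + o - 6) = (o + 3)*(o + 4)*(o - 2)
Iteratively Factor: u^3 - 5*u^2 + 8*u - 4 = (u - 1)*(u^2 - 4*u + 4) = (u - 2)*(u - 1)*(u - 2)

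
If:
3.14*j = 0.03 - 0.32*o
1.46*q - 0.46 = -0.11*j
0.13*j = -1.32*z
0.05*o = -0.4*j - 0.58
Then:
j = 6.45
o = -63.21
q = -0.17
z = -0.64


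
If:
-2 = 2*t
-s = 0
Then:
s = 0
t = -1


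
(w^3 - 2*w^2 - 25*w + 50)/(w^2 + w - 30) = (w^2 + 3*w - 10)/(w + 6)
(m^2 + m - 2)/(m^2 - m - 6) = (m - 1)/(m - 3)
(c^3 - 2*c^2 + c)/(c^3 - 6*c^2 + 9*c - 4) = c/(c - 4)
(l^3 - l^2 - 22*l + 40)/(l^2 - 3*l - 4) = (l^2 + 3*l - 10)/(l + 1)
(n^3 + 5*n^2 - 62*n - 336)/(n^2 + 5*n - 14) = (n^2 - 2*n - 48)/(n - 2)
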